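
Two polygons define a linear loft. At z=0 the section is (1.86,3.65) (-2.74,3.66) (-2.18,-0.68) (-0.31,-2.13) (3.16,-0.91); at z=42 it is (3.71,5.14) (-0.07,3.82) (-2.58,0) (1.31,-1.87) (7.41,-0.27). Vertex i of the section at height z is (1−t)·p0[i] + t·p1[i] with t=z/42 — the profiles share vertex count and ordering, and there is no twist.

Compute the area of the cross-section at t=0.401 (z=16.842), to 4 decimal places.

Cross-section at t=0.401: each vertex is (1-t)·p0[i] + t·p1[i].
  v1: (1-0.401)·(1.86,3.65) + 0.401·(3.71,5.14) = (2.6018,4.2475)
  v2: (1-0.401)·(-2.74,3.66) + 0.401·(-0.07,3.82) = (-1.6693,3.7242)
  v3: (1-0.401)·(-2.18,-0.68) + 0.401·(-2.58,0) = (-2.3404,-0.4073)
  v4: (1-0.401)·(-0.31,-2.13) + 0.401·(1.31,-1.87) = (0.3396,-2.0257)
  v5: (1-0.401)·(3.16,-0.91) + 0.401·(7.41,-0.27) = (4.8643,-0.6534)
Shoelace sum Σ(x_i·y_{i+1} − x_{i+1}·y_i):
  i=1: 2.6018·3.7242 − -1.6693·4.2475 = +16.7802 (running +16.7802)
  i=2: -1.6693·-0.4073 − -2.3404·3.7242 = +9.3960 (running +26.1761)
  i=3: -2.3404·-2.0257 − 0.3396·-0.4073 = +4.8794 (running +31.0555)
  i=4: 0.3396·-0.6534 − 4.8643·-2.0257 = +9.6318 (running +40.6873)
  i=5: 4.8643·4.2475 − 2.6018·-0.6534 = +22.3608 (running +63.0481)
Area = |Σ|/2 = |63.0481|/2 = 31.5241

Area at t=0.401: 31.5241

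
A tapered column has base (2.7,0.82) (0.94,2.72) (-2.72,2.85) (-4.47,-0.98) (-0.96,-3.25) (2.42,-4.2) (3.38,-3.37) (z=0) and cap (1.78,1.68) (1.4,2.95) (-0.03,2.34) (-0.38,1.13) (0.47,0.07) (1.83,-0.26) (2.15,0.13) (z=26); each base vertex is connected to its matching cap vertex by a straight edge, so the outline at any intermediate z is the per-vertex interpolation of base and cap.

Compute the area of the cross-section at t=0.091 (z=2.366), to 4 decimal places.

Area at t=0.091: 33.5536

Cross-section at t=0.091: each vertex is (1-t)·p0[i] + t·p1[i].
  v1: (1-0.091)·(2.7,0.82) + 0.091·(1.78,1.68) = (2.6163,0.8983)
  v2: (1-0.091)·(0.94,2.72) + 0.091·(1.4,2.95) = (0.9819,2.7409)
  v3: (1-0.091)·(-2.72,2.85) + 0.091·(-0.03,2.34) = (-2.4752,2.8036)
  v4: (1-0.091)·(-4.47,-0.98) + 0.091·(-0.38,1.13) = (-4.0978,-0.7880)
  v5: (1-0.091)·(-0.96,-3.25) + 0.091·(0.47,0.07) = (-0.8299,-2.9479)
  v6: (1-0.091)·(2.42,-4.2) + 0.091·(1.83,-0.26) = (2.3663,-3.8415)
  v7: (1-0.091)·(3.38,-3.37) + 0.091·(2.15,0.13) = (3.2681,-3.0515)
Shoelace sum Σ(x_i·y_{i+1} − x_{i+1}·y_i):
  i=1: 2.6163·2.7409 − 0.9819·0.8983 = +6.2891 (running +6.2891)
  i=2: 0.9819·2.8036 − -2.4752·2.7409 = +9.5371 (running +15.8262)
  i=3: -2.4752·-0.7880 − -4.0978·2.8036 = +13.4390 (running +29.2652)
  i=4: -4.0978·-2.9479 − -0.8299·-0.7880 = +11.4259 (running +40.6911)
  i=5: -0.8299·-3.8415 − 2.3663·-2.9479 = +10.1635 (running +50.8546)
  i=6: 2.3663·-3.0515 − 3.2681·-3.8415 = +5.3334 (running +56.1880)
  i=7: 3.2681·0.8983 − 2.6163·-3.0515 = +10.9192 (running +67.1072)
Area = |Σ|/2 = |67.1072|/2 = 33.5536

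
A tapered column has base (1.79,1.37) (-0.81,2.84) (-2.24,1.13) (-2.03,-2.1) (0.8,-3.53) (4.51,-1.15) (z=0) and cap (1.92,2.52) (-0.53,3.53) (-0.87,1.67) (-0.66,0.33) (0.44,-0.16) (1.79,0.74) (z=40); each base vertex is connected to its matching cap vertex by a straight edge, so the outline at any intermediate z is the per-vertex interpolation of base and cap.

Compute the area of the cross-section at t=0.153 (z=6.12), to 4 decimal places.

Cross-section at t=0.153: each vertex is (1-t)·p0[i] + t·p1[i].
  v1: (1-0.153)·(1.79,1.37) + 0.153·(1.92,2.52) = (1.8099,1.5459)
  v2: (1-0.153)·(-0.81,2.84) + 0.153·(-0.53,3.53) = (-0.7672,2.9456)
  v3: (1-0.153)·(-2.24,1.13) + 0.153·(-0.87,1.67) = (-2.0304,1.2126)
  v4: (1-0.153)·(-2.03,-2.1) + 0.153·(-0.66,0.33) = (-1.8204,-1.7282)
  v5: (1-0.153)·(0.8,-3.53) + 0.153·(0.44,-0.16) = (0.7449,-3.0144)
  v6: (1-0.153)·(4.51,-1.15) + 0.153·(1.79,0.74) = (4.0938,-0.8608)
Shoelace sum Σ(x_i·y_{i+1} − x_{i+1}·y_i):
  i=1: 1.8099·2.9456 − -0.7672·1.5459 = +6.5171 (running +6.5171)
  i=2: -0.7672·1.2126 − -2.0304·2.9456 = +5.0504 (running +11.5675)
  i=3: -2.0304·-1.7282 − -1.8204·1.2126 = +5.7164 (running +17.2839)
  i=4: -1.8204·-3.0144 − 0.7449·-1.7282 = +6.7747 (running +24.0587)
  i=5: 0.7449·-0.8608 − 4.0938·-3.0144 = +11.6992 (running +35.7578)
  i=6: 4.0938·1.5459 − 1.8099·-0.8608 = +7.8869 (running +43.6447)
Area = |Σ|/2 = |43.6447|/2 = 21.8224

Area at t=0.153: 21.8224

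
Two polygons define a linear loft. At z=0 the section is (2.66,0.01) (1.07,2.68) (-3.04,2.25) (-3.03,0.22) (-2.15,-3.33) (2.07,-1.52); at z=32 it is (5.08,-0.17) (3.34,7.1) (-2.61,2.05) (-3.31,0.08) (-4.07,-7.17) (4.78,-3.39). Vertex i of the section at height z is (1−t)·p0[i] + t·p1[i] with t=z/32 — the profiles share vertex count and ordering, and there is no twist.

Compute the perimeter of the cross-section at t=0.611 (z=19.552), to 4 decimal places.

Perimeter at t=0.611: 30.0071

Cross-section at t=0.611: each vertex is (1-t)·p0[i] + t·p1[i].
  v1: (1-0.611)·(2.66,0.01) + 0.611·(5.08,-0.17) = (4.1386,-0.1000)
  v2: (1-0.611)·(1.07,2.68) + 0.611·(3.34,7.1) = (2.4570,5.3806)
  v3: (1-0.611)·(-3.04,2.25) + 0.611·(-2.61,2.05) = (-2.7773,2.1278)
  v4: (1-0.611)·(-3.03,0.22) + 0.611·(-3.31,0.08) = (-3.2011,0.1345)
  v5: (1-0.611)·(-2.15,-3.33) + 0.611·(-4.07,-7.17) = (-3.3231,-5.6762)
  v6: (1-0.611)·(2.07,-1.52) + 0.611·(4.78,-3.39) = (3.7258,-2.6626)
Perimeter = Σ |v_{i+1} − v_i|:
  edge 1→2: √(-1.6817² + 5.4806²) = 5.7328 (running 5.7328)
  edge 2→3: √(-5.2342² + -3.2528²) = 6.1626 (running 11.8954)
  edge 3→4: √(-0.4238² + -1.9933²) = 2.0379 (running 13.9333)
  edge 4→5: √(-0.1220² + -5.8107²) = 5.8120 (running 19.7453)
  edge 5→6: √(7.0489² + 3.0137²) = 7.6661 (running 27.4114)
  edge 6→1: √(0.4128² + 2.5626²) = 2.5956 (running 30.0071)
Perimeter = 30.0071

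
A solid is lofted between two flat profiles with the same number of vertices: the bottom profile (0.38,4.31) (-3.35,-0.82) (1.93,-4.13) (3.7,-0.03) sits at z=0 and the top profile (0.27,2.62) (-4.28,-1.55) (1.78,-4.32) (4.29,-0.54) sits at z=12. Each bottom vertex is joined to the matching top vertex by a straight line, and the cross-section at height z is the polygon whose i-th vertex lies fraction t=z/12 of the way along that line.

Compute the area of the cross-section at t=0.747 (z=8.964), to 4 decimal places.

Cross-section at t=0.747: each vertex is (1-t)·p0[i] + t·p1[i].
  v1: (1-0.747)·(0.38,4.31) + 0.747·(0.27,2.62) = (0.2978,3.0476)
  v2: (1-0.747)·(-3.35,-0.82) + 0.747·(-4.28,-1.55) = (-4.0447,-1.3653)
  v3: (1-0.747)·(1.93,-4.13) + 0.747·(1.78,-4.32) = (1.8180,-4.2719)
  v4: (1-0.747)·(3.7,-0.03) + 0.747·(4.29,-0.54) = (4.1407,-0.4110)
Shoelace sum Σ(x_i·y_{i+1} − x_{i+1}·y_i):
  i=1: 0.2978·-1.3653 − -4.0447·3.0476 = +11.9199 (running +11.9199)
  i=2: -4.0447·-4.2719 − 1.8180·-1.3653 = +19.7608 (running +31.6807)
  i=3: 1.8180·-0.4110 − 4.1407·-4.2719 = +16.9418 (running +48.6225)
  i=4: 4.1407·3.0476 − 0.2978·-0.4110 = +12.7416 (running +61.3640)
Area = |Σ|/2 = |61.3640|/2 = 30.6820

Area at t=0.747: 30.6820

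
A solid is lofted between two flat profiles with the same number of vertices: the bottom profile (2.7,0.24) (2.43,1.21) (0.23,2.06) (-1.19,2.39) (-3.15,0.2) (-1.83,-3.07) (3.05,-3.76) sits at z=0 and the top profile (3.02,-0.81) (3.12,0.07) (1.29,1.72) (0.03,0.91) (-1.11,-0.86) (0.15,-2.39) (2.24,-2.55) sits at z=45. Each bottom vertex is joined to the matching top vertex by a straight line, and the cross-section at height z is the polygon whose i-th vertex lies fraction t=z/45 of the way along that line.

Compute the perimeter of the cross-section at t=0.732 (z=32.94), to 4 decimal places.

Cross-section at t=0.732: each vertex is (1-t)·p0[i] + t·p1[i].
  v1: (1-0.732)·(2.7,0.24) + 0.732·(3.02,-0.81) = (2.9342,-0.5286)
  v2: (1-0.732)·(2.43,1.21) + 0.732·(3.12,0.07) = (2.9351,0.3755)
  v3: (1-0.732)·(0.23,2.06) + 0.732·(1.29,1.72) = (1.0059,1.8111)
  v4: (1-0.732)·(-1.19,2.39) + 0.732·(0.03,0.91) = (-0.2970,1.3066)
  v5: (1-0.732)·(-3.15,0.2) + 0.732·(-1.11,-0.86) = (-1.6567,-0.5759)
  v6: (1-0.732)·(-1.83,-3.07) + 0.732·(0.15,-2.39) = (-0.3806,-2.5722)
  v7: (1-0.732)·(3.05,-3.76) + 0.732·(2.24,-2.55) = (2.4571,-2.8743)
Perimeter = Σ |v_{i+1} − v_i|:
  edge 1→2: √(0.0008² + 0.9041²) = 0.9041 (running 0.9041)
  edge 2→3: √(-1.9292² + 1.4356²) = 2.4047 (running 3.3088)
  edge 3→4: √(-1.3029² + -0.5045²) = 1.3971 (running 4.7060)
  edge 4→5: √(-1.3598² + -1.8826²) = 2.3223 (running 7.0282)
  edge 5→6: √(1.2761² + -1.9963²) = 2.3693 (running 9.3976)
  edge 6→7: √(2.8377² + -0.3020²) = 2.8537 (running 12.2513)
  edge 7→1: √(0.4772² + 2.3457²) = 2.3937 (running 14.6450)
Perimeter = 14.6450

Perimeter at t=0.732: 14.6450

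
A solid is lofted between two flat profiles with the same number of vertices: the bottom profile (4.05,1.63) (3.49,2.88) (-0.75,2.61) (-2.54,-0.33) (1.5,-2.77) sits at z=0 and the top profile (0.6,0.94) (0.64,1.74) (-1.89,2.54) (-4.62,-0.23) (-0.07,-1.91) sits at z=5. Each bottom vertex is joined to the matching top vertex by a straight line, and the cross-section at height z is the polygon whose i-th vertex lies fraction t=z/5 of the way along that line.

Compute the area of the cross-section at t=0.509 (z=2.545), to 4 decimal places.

Area at t=0.509: 17.7239

Cross-section at t=0.509: each vertex is (1-t)·p0[i] + t·p1[i].
  v1: (1-0.509)·(4.05,1.63) + 0.509·(0.6,0.94) = (2.2939,1.2788)
  v2: (1-0.509)·(3.49,2.88) + 0.509·(0.64,1.74) = (2.0394,2.2997)
  v3: (1-0.509)·(-0.75,2.61) + 0.509·(-1.89,2.54) = (-1.3303,2.5744)
  v4: (1-0.509)·(-2.54,-0.33) + 0.509·(-4.62,-0.23) = (-3.5987,-0.2791)
  v5: (1-0.509)·(1.5,-2.77) + 0.509·(-0.07,-1.91) = (0.7009,-2.3323)
Shoelace sum Σ(x_i·y_{i+1} − x_{i+1}·y_i):
  i=1: 2.2939·2.2997 − 2.0394·1.2788 = +2.6676 (running +2.6676)
  i=2: 2.0394·2.5744 − -1.3303·2.2997 = +8.3093 (running +10.9769)
  i=3: -1.3303·-0.2791 − -3.5987·2.5744 = +9.6357 (running +20.6126)
  i=4: -3.5987·-2.3323 − 0.7009·-0.2791 = +8.5888 (running +29.2014)
  i=5: 0.7009·1.2788 − 2.2939·-2.3323 = +6.2464 (running +35.4477)
Area = |Σ|/2 = |35.4477|/2 = 17.7239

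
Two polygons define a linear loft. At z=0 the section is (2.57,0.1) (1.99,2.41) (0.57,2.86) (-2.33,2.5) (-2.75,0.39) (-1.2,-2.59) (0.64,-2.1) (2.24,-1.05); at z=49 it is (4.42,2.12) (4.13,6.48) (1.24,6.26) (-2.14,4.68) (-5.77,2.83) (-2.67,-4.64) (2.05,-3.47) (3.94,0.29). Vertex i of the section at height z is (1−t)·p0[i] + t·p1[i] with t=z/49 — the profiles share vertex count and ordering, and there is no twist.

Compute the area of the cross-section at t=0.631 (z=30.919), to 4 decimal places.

Area at t=0.631: 51.8693

Cross-section at t=0.631: each vertex is (1-t)·p0[i] + t·p1[i].
  v1: (1-0.631)·(2.57,0.1) + 0.631·(4.42,2.12) = (3.7373,1.3746)
  v2: (1-0.631)·(1.99,2.41) + 0.631·(4.13,6.48) = (3.3403,4.9782)
  v3: (1-0.631)·(0.57,2.86) + 0.631·(1.24,6.26) = (0.9928,5.0054)
  v4: (1-0.631)·(-2.33,2.5) + 0.631·(-2.14,4.68) = (-2.2101,3.8756)
  v5: (1-0.631)·(-2.75,0.39) + 0.631·(-5.77,2.83) = (-4.6556,1.9296)
  v6: (1-0.631)·(-1.2,-2.59) + 0.631·(-2.67,-4.64) = (-2.1276,-3.8835)
  v7: (1-0.631)·(0.64,-2.1) + 0.631·(2.05,-3.47) = (1.5297,-2.9645)
  v8: (1-0.631)·(2.24,-1.05) + 0.631·(3.94,0.29) = (3.3127,-0.2045)
Shoelace sum Σ(x_i·y_{i+1} − x_{i+1}·y_i):
  i=1: 3.7373·4.9782 − 3.3403·1.3746 = +14.0135 (running +14.0135)
  i=2: 3.3403·5.0054 − 0.9928·4.9782 = +11.7776 (running +25.7910)
  i=3: 0.9928·3.8756 − -2.2101·5.0054 = +14.9100 (running +40.7011)
  i=4: -2.2101·1.9296 − -4.6556·3.8756 = +13.7785 (running +54.4796)
  i=5: -4.6556·-3.8835 − -2.1276·1.9296 = +22.1858 (running +76.6654)
  i=6: -2.1276·-2.9645 − 1.5297·-3.8835 = +12.2478 (running +88.9132)
  i=7: 1.5297·-0.2045 − 3.3127·-2.9645 = +9.5076 (running +98.4208)
  i=8: 3.3127·1.3746 − 3.7373·-0.2045 = +5.3178 (running +103.7387)
Area = |Σ|/2 = |103.7387|/2 = 51.8693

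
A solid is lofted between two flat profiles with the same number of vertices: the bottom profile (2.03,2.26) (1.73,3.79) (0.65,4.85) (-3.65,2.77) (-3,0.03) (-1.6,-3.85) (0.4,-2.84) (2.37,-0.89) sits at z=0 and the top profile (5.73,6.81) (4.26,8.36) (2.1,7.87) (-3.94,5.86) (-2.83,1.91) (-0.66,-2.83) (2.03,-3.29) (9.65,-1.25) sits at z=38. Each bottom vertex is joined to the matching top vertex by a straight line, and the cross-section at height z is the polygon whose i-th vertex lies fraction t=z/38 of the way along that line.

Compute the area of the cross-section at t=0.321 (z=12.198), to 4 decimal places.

Cross-section at t=0.321: each vertex is (1-t)·p0[i] + t·p1[i].
  v1: (1-0.321)·(2.03,2.26) + 0.321·(5.73,6.81) = (3.2177,3.7206)
  v2: (1-0.321)·(1.73,3.79) + 0.321·(4.26,8.36) = (2.5421,5.2570)
  v3: (1-0.321)·(0.65,4.85) + 0.321·(2.1,7.87) = (1.1155,5.8194)
  v4: (1-0.321)·(-3.65,2.77) + 0.321·(-3.94,5.86) = (-3.7431,3.7619)
  v5: (1-0.321)·(-3,0.03) + 0.321·(-2.83,1.91) = (-2.9454,0.6335)
  v6: (1-0.321)·(-1.6,-3.85) + 0.321·(-0.66,-2.83) = (-1.2983,-3.5226)
  v7: (1-0.321)·(0.4,-2.84) + 0.321·(2.03,-3.29) = (0.9232,-2.9844)
  v8: (1-0.321)·(2.37,-0.89) + 0.321·(9.65,-1.25) = (4.7069,-1.0056)
Shoelace sum Σ(x_i·y_{i+1} − x_{i+1}·y_i):
  i=1: 3.2177·5.2570 − 2.5421·3.7206 = +7.4572 (running +7.4572)
  i=2: 2.5421·5.8194 − 1.1155·5.2570 = +8.9298 (running +16.3871)
  i=3: 1.1155·3.7619 − -3.7431·5.8194 = +25.9788 (running +42.3659)
  i=4: -3.7431·0.6335 − -2.9454·3.7619 = +8.7092 (running +51.0751)
  i=5: -2.9454·-3.5226 − -1.2983·0.6335 = +11.1979 (running +62.2730)
  i=6: -1.2983·-2.9844 − 0.9232·-3.5226 = +7.1267 (running +69.3998)
  i=7: 0.9232·-1.0056 − 4.7069·-2.9844 = +13.1191 (running +82.5189)
  i=8: 4.7069·3.7206 − 3.2177·-1.0056 = +20.7478 (running +103.2666)
Area = |Σ|/2 = |103.2666|/2 = 51.6333

Area at t=0.321: 51.6333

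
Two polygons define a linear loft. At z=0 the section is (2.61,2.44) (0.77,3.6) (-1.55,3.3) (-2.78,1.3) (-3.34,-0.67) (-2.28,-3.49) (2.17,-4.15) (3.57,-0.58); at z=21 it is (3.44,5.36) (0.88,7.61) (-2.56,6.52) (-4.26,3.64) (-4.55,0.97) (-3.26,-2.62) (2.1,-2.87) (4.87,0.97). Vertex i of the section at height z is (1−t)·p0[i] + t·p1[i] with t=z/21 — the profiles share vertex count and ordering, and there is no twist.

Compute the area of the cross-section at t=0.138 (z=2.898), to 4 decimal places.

Area at t=0.138: 43.9378

Cross-section at t=0.138: each vertex is (1-t)·p0[i] + t·p1[i].
  v1: (1-0.138)·(2.61,2.44) + 0.138·(3.44,5.36) = (2.7245,2.8430)
  v2: (1-0.138)·(0.77,3.6) + 0.138·(0.88,7.61) = (0.7852,4.1534)
  v3: (1-0.138)·(-1.55,3.3) + 0.138·(-2.56,6.52) = (-1.6894,3.7444)
  v4: (1-0.138)·(-2.78,1.3) + 0.138·(-4.26,3.64) = (-2.9842,1.6229)
  v5: (1-0.138)·(-3.34,-0.67) + 0.138·(-4.55,0.97) = (-3.5070,-0.4437)
  v6: (1-0.138)·(-2.28,-3.49) + 0.138·(-3.26,-2.62) = (-2.4152,-3.3699)
  v7: (1-0.138)·(2.17,-4.15) + 0.138·(2.1,-2.87) = (2.1603,-3.9734)
  v8: (1-0.138)·(3.57,-0.58) + 0.138·(4.87,0.97) = (3.7494,-0.3661)
Shoelace sum Σ(x_i·y_{i+1} − x_{i+1}·y_i):
  i=1: 2.7245·4.1534 − 0.7852·2.8430 = +9.0838 (running +9.0838)
  i=2: 0.7852·3.7444 − -1.6894·4.1534 = +9.9566 (running +19.0404)
  i=3: -1.6894·1.6229 − -2.9842·3.7444 = +8.4323 (running +27.4728)
  i=4: -2.9842·-0.4437 − -3.5070·1.6229 = +7.0156 (running +34.4884)
  i=5: -3.5070·-3.3699 − -2.4152·-0.4437 = +10.7467 (running +45.2351)
  i=6: -2.4152·-3.9734 − 2.1603·-3.3699 = +16.8768 (running +62.1119)
  i=7: 2.1603·-0.3661 − 3.7494·-3.9734 = +14.1068 (running +76.2188)
  i=8: 3.7494·2.8430 − 2.7245·-0.3661 = +11.6568 (running +87.8756)
Area = |Σ|/2 = |87.8756|/2 = 43.9378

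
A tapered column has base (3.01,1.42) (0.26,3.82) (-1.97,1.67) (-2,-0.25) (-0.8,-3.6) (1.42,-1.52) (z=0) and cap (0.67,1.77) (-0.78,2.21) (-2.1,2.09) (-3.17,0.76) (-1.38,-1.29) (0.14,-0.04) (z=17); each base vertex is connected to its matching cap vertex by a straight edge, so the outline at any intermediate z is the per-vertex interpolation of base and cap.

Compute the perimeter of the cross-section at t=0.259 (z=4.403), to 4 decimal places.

Perimeter at t=0.259: 16.4534

Cross-section at t=0.259: each vertex is (1-t)·p0[i] + t·p1[i].
  v1: (1-0.259)·(3.01,1.42) + 0.259·(0.67,1.77) = (2.4039,1.5107)
  v2: (1-0.259)·(0.26,3.82) + 0.259·(-0.78,2.21) = (-0.0094,3.4030)
  v3: (1-0.259)·(-1.97,1.67) + 0.259·(-2.1,2.09) = (-2.0037,1.7788)
  v4: (1-0.259)·(-2,-0.25) + 0.259·(-3.17,0.76) = (-2.3030,0.0116)
  v5: (1-0.259)·(-0.8,-3.6) + 0.259·(-1.38,-1.29) = (-0.9502,-3.0017)
  v6: (1-0.259)·(1.42,-1.52) + 0.259·(0.14,-0.04) = (1.0885,-1.1367)
Perimeter = Σ |v_{i+1} − v_i|:
  edge 1→2: √(-2.4133² + 1.8924²) = 3.0668 (running 3.0668)
  edge 2→3: √(-1.9943² + -1.6242²) = 2.5720 (running 5.6388)
  edge 3→4: √(-0.2994² + -1.7672²) = 1.7924 (running 7.4312)
  edge 4→5: √(1.3528² + -3.0133²) = 3.3030 (running 10.7342)
  edge 5→6: √(2.0387² + 1.8650²) = 2.7631 (running 13.4973)
  edge 6→1: √(1.3155² + 2.6473²) = 2.9561 (running 16.4534)
Perimeter = 16.4534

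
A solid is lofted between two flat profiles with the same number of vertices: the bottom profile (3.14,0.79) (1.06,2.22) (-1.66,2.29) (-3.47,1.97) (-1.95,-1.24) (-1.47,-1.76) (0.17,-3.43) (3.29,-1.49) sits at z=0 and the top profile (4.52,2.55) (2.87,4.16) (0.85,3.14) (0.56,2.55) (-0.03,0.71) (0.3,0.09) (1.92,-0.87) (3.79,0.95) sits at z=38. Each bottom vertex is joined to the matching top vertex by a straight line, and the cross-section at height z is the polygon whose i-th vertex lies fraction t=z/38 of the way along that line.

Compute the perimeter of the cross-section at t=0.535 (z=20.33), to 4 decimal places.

Cross-section at t=0.535: each vertex is (1-t)·p0[i] + t·p1[i].
  v1: (1-0.535)·(3.14,0.79) + 0.535·(4.52,2.55) = (3.8783,1.7316)
  v2: (1-0.535)·(1.06,2.22) + 0.535·(2.87,4.16) = (2.0284,3.2579)
  v3: (1-0.535)·(-1.66,2.29) + 0.535·(0.85,3.14) = (-0.3171,2.7447)
  v4: (1-0.535)·(-3.47,1.97) + 0.535·(0.56,2.55) = (-1.3139,2.2803)
  v5: (1-0.535)·(-1.95,-1.24) + 0.535·(-0.03,0.71) = (-0.9228,-0.1967)
  v6: (1-0.535)·(-1.47,-1.76) + 0.535·(0.3,0.09) = (-0.5231,-0.7702)
  v7: (1-0.535)·(0.17,-3.43) + 0.535·(1.92,-0.87) = (1.1063,-2.0604)
  v8: (1-0.535)·(3.29,-1.49) + 0.535·(3.79,0.95) = (3.5575,-0.1846)
Perimeter = Σ |v_{i+1} − v_i|:
  edge 1→2: √(-1.8500² + 1.5263²) = 2.3983 (running 2.3983)
  edge 2→3: √(-2.3455² + -0.5132²) = 2.4010 (running 4.7993)
  edge 3→4: √(-0.9968² + -0.4644²) = 1.0997 (running 5.8990)
  edge 4→5: √(0.3911² + -2.4771²) = 2.5077 (running 8.4067)
  edge 5→6: √(0.3997² + -0.5735²) = 0.6991 (running 9.1058)
  edge 6→7: √(1.6293² + -1.2902²) = 2.0782 (running 11.1840)
  edge 7→8: √(2.4512² + 1.8758²) = 3.0866 (running 14.2707)
  edge 8→1: √(0.3208² + 1.9162²) = 1.9429 (running 16.2135)
Perimeter = 16.2135

Perimeter at t=0.535: 16.2135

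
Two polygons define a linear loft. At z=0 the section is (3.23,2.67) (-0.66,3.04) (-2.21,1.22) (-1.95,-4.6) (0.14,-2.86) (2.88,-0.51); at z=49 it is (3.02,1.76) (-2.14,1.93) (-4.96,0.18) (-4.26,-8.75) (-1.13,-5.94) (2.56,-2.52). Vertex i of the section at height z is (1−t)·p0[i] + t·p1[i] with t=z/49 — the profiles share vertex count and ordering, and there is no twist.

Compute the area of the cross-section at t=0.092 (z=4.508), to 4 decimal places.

Cross-section at t=0.092: each vertex is (1-t)·p0[i] + t·p1[i].
  v1: (1-0.092)·(3.23,2.67) + 0.092·(3.02,1.76) = (3.2107,2.5863)
  v2: (1-0.092)·(-0.66,3.04) + 0.092·(-2.14,1.93) = (-0.7962,2.9379)
  v3: (1-0.092)·(-2.21,1.22) + 0.092·(-4.96,0.18) = (-2.4630,1.1243)
  v4: (1-0.092)·(-1.95,-4.6) + 0.092·(-4.26,-8.75) = (-2.1625,-4.9818)
  v5: (1-0.092)·(0.14,-2.86) + 0.092·(-1.13,-5.94) = (0.0232,-3.1434)
  v6: (1-0.092)·(2.88,-0.51) + 0.092·(2.56,-2.52) = (2.8506,-0.6949)
Shoelace sum Σ(x_i·y_{i+1} − x_{i+1}·y_i):
  i=1: 3.2107·2.9379 − -0.7962·2.5863 = +11.4917 (running +11.4917)
  i=2: -0.7962·1.1243 − -2.4630·2.9379 = +6.3409 (running +17.8325)
  i=3: -2.4630·-4.9818 − -2.1625·1.1243 = +14.7015 (running +32.5341)
  i=4: -2.1625·-3.1434 − 0.0232·-4.9818 = +6.9130 (running +39.4470)
  i=5: 0.0232·-0.6949 − 2.8506·-3.1434 = +8.9442 (running +48.3913)
  i=6: 2.8506·2.5863 − 3.2107·-0.6949 = +9.6035 (running +57.9948)
Area = |Σ|/2 = |57.9948|/2 = 28.9974

Area at t=0.092: 28.9974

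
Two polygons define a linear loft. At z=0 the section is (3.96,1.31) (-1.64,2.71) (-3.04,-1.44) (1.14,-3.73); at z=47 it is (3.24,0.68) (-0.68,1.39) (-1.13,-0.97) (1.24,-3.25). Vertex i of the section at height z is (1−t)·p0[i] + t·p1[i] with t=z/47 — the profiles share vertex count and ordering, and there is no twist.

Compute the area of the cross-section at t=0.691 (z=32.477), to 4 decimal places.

Area at t=0.691: 15.6398

Cross-section at t=0.691: each vertex is (1-t)·p0[i] + t·p1[i].
  v1: (1-0.691)·(3.96,1.31) + 0.691·(3.24,0.68) = (3.4625,0.8747)
  v2: (1-0.691)·(-1.64,2.71) + 0.691·(-0.68,1.39) = (-0.9766,1.7979)
  v3: (1-0.691)·(-3.04,-1.44) + 0.691·(-1.13,-0.97) = (-1.7202,-1.1152)
  v4: (1-0.691)·(1.14,-3.73) + 0.691·(1.24,-3.25) = (1.2091,-3.3983)
Shoelace sum Σ(x_i·y_{i+1} − x_{i+1}·y_i):
  i=1: 3.4625·1.7979 − -0.9766·0.8747 = +7.0794 (running +7.0794)
  i=2: -0.9766·-1.1152 − -1.7202·1.7979 = +4.1819 (running +11.2612)
  i=3: -1.7202·-3.3983 − 1.2091·-1.1152 = +7.1942 (running +18.4554)
  i=4: 1.2091·0.8747 − 3.4625·-3.3983 = +12.8242 (running +31.2796)
Area = |Σ|/2 = |31.2796|/2 = 15.6398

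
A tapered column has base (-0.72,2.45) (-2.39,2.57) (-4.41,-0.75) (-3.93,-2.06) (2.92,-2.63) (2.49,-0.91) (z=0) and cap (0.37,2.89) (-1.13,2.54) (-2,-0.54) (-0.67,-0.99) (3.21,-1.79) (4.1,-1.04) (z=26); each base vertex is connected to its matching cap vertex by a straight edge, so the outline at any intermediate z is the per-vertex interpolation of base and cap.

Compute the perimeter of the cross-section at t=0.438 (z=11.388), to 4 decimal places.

Cross-section at t=0.438: each vertex is (1-t)·p0[i] + t·p1[i].
  v1: (1-0.438)·(-0.72,2.45) + 0.438·(0.37,2.89) = (-0.2426,2.6427)
  v2: (1-0.438)·(-2.39,2.57) + 0.438·(-1.13,2.54) = (-1.8381,2.5569)
  v3: (1-0.438)·(-4.41,-0.75) + 0.438·(-2,-0.54) = (-3.3544,-0.6580)
  v4: (1-0.438)·(-3.93,-2.06) + 0.438·(-0.67,-0.99) = (-2.5021,-1.5913)
  v5: (1-0.438)·(2.92,-2.63) + 0.438·(3.21,-1.79) = (3.0470,-2.2621)
  v6: (1-0.438)·(2.49,-0.91) + 0.438·(4.1,-1.04) = (3.1952,-0.9669)
Perimeter = Σ |v_{i+1} − v_i|:
  edge 1→2: √(-1.5955² + -0.0859²) = 1.5978 (running 1.5978)
  edge 2→3: √(-1.5163² + -3.2149²) = 3.5545 (running 5.1524)
  edge 3→4: √(0.8523² + -0.9333²) = 1.2639 (running 6.4163)
  edge 4→5: √(5.5491² + -0.6707²) = 5.5895 (running 12.0058)
  edge 5→6: √(0.1482² + 1.2951²) = 1.3036 (running 13.3094)
  edge 6→1: √(-3.4378² + 3.6097²) = 4.9848 (running 18.2942)
Perimeter = 18.2942

Perimeter at t=0.438: 18.2942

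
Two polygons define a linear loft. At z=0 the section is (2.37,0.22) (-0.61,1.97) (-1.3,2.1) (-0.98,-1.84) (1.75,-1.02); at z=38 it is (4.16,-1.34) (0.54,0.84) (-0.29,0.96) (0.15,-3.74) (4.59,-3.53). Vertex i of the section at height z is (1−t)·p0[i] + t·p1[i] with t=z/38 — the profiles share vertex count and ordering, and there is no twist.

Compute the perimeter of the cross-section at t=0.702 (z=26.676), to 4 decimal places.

Perimeter at t=0.702: 15.1462

Cross-section at t=0.702: each vertex is (1-t)·p0[i] + t·p1[i].
  v1: (1-0.702)·(2.37,0.22) + 0.702·(4.16,-1.34) = (3.6266,-0.8751)
  v2: (1-0.702)·(-0.61,1.97) + 0.702·(0.54,0.84) = (0.1973,1.1767)
  v3: (1-0.702)·(-1.3,2.1) + 0.702·(-0.29,0.96) = (-0.5910,1.2997)
  v4: (1-0.702)·(-0.98,-1.84) + 0.702·(0.15,-3.74) = (-0.1867,-3.1738)
  v5: (1-0.702)·(1.75,-1.02) + 0.702·(4.59,-3.53) = (3.7437,-2.7820)
Perimeter = Σ |v_{i+1} − v_i|:
  edge 1→2: √(-3.4293² + 2.0519²) = 3.9963 (running 3.9963)
  edge 2→3: √(-0.7883² + 0.1230²) = 0.7978 (running 4.7941)
  edge 3→4: √(0.4042² + -4.4735²) = 4.4917 (running 9.2858)
  edge 4→5: √(3.9304² + 0.3918²) = 3.9499 (running 13.2357)
  edge 5→1: √(-0.1171² + 1.9069²) = 1.9105 (running 15.1462)
Perimeter = 15.1462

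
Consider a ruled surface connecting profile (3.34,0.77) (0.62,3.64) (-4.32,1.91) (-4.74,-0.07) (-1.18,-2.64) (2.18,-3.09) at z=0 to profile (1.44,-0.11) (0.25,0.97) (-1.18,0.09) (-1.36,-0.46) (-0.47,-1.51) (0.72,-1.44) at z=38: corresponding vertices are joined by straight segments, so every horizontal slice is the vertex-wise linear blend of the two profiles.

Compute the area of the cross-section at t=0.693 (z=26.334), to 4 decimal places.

Cross-section at t=0.693: each vertex is (1-t)·p0[i] + t·p1[i].
  v1: (1-0.693)·(3.34,0.77) + 0.693·(1.44,-0.11) = (2.0233,0.1602)
  v2: (1-0.693)·(0.62,3.64) + 0.693·(0.25,0.97) = (0.3636,1.7897)
  v3: (1-0.693)·(-4.32,1.91) + 0.693·(-1.18,0.09) = (-2.1440,0.6487)
  v4: (1-0.693)·(-4.74,-0.07) + 0.693·(-1.36,-0.46) = (-2.3977,-0.3403)
  v5: (1-0.693)·(-1.18,-2.64) + 0.693·(-0.47,-1.51) = (-0.6880,-1.8569)
  v6: (1-0.693)·(2.18,-3.09) + 0.693·(0.72,-1.44) = (1.1682,-1.9466)
Shoelace sum Σ(x_i·y_{i+1} − x_{i+1}·y_i):
  i=1: 2.0233·1.7897 − 0.3636·0.1602 = +3.5628 (running +3.5628)
  i=2: 0.3636·0.6487 − -2.1440·1.7897 = +4.0729 (running +7.6358)
  i=3: -2.1440·-0.3403 − -2.3977·0.6487 = +2.2850 (running +9.9208)
  i=4: -2.3977·-1.8569 − -0.6880·-0.3403 = +4.2181 (running +14.1389)
  i=5: -0.6880·-1.9466 − 1.1682·-1.8569 = +3.5084 (running +17.6474)
  i=6: 1.1682·0.1602 − 2.0233·-1.9466 = +4.1256 (running +21.7729)
Area = |Σ|/2 = |21.7729|/2 = 10.8865

Area at t=0.693: 10.8865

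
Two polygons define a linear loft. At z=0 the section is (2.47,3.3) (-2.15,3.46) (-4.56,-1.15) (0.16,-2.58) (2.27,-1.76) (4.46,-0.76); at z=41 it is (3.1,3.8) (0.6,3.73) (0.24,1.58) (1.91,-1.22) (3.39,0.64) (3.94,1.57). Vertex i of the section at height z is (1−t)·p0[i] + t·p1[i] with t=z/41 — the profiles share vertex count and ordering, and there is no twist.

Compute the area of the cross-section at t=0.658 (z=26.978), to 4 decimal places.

Cross-section at t=0.658: each vertex is (1-t)·p0[i] + t·p1[i].
  v1: (1-0.658)·(2.47,3.3) + 0.658·(3.1,3.8) = (2.8845,3.6290)
  v2: (1-0.658)·(-2.15,3.46) + 0.658·(0.6,3.73) = (-0.3405,3.6377)
  v3: (1-0.658)·(-4.56,-1.15) + 0.658·(0.24,1.58) = (-1.4016,0.6463)
  v4: (1-0.658)·(0.16,-2.58) + 0.658·(1.91,-1.22) = (1.3115,-1.6851)
  v5: (1-0.658)·(2.27,-1.76) + 0.658·(3.39,0.64) = (3.0070,-0.1808)
  v6: (1-0.658)·(4.46,-0.76) + 0.658·(3.94,1.57) = (4.1178,0.7731)
Shoelace sum Σ(x_i·y_{i+1} − x_{i+1}·y_i):
  i=1: 2.8845·3.6377 − -0.3405·3.6290 = +11.7287 (running +11.7287)
  i=2: -0.3405·0.6463 − -1.4016·3.6377 = +4.8785 (running +16.6071)
  i=3: -1.4016·-1.6851 − 1.3115·0.6463 = +1.5142 (running +18.1213)
  i=4: 1.3115·-0.1808 − 3.0070·-1.6851 = +4.8300 (running +22.9513)
  i=5: 3.0070·0.7731 − 4.1178·-0.1808 = +3.0693 (running +26.0206)
  i=6: 4.1178·3.6290 − 2.8845·0.7731 = +12.7135 (running +38.7341)
Area = |Σ|/2 = |38.7341|/2 = 19.3670

Area at t=0.658: 19.3670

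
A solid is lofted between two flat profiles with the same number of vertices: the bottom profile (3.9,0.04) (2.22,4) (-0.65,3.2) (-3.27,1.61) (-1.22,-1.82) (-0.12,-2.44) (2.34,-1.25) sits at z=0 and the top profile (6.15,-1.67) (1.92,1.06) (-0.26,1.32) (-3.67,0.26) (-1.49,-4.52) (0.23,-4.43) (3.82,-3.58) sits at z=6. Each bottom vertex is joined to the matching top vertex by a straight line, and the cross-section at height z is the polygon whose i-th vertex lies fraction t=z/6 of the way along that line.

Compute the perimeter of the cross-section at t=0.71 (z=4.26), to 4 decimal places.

Perimeter at t=0.71: 22.9963

Cross-section at t=0.71: each vertex is (1-t)·p0[i] + t·p1[i].
  v1: (1-0.71)·(3.9,0.04) + 0.71·(6.15,-1.67) = (5.4975,-1.1741)
  v2: (1-0.71)·(2.22,4) + 0.71·(1.92,1.06) = (2.0070,1.9126)
  v3: (1-0.71)·(-0.65,3.2) + 0.71·(-0.26,1.32) = (-0.3731,1.8652)
  v4: (1-0.71)·(-3.27,1.61) + 0.71·(-3.67,0.26) = (-3.5540,0.6515)
  v5: (1-0.71)·(-1.22,-1.82) + 0.71·(-1.49,-4.52) = (-1.4117,-3.7370)
  v6: (1-0.71)·(-0.12,-2.44) + 0.71·(0.23,-4.43) = (0.1285,-3.8529)
  v7: (1-0.71)·(2.34,-1.25) + 0.71·(3.82,-3.58) = (3.3908,-2.9043)
Perimeter = Σ |v_{i+1} − v_i|:
  edge 1→2: √(-3.4905² + 3.0867²) = 4.6595 (running 4.6595)
  edge 2→3: √(-2.3801² + -0.0474²) = 2.3806 (running 7.0401)
  edge 3→4: √(-3.1809² + -1.2137²) = 3.4046 (running 10.4447)
  edge 4→5: √(2.1423² + -4.3885²) = 4.8835 (running 15.3282)
  edge 5→6: √(1.5402² + -0.1159²) = 1.5446 (running 16.8727)
  edge 6→7: √(3.2623² + 0.9486²) = 3.3974 (running 20.2701)
  edge 7→1: √(2.1067² + 1.7302²) = 2.7261 (running 22.9963)
Perimeter = 22.9963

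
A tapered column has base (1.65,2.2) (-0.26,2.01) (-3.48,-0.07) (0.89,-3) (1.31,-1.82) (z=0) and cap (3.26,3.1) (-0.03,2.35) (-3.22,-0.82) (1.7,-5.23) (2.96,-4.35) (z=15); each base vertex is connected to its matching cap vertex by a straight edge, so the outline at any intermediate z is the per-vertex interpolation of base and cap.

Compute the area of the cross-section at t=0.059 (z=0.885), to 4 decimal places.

Area at t=0.059: 15.6420

Cross-section at t=0.059: each vertex is (1-t)·p0[i] + t·p1[i].
  v1: (1-0.059)·(1.65,2.2) + 0.059·(3.26,3.1) = (1.7450,2.2531)
  v2: (1-0.059)·(-0.26,2.01) + 0.059·(-0.03,2.35) = (-0.2464,2.0301)
  v3: (1-0.059)·(-3.48,-0.07) + 0.059·(-3.22,-0.82) = (-3.4647,-0.1143)
  v4: (1-0.059)·(0.89,-3) + 0.059·(1.7,-5.23) = (0.9378,-3.1316)
  v5: (1-0.059)·(1.31,-1.82) + 0.059·(2.96,-4.35) = (1.4074,-1.9693)
Shoelace sum Σ(x_i·y_{i+1} − x_{i+1}·y_i):
  i=1: 1.7450·2.0301 − -0.2464·2.2531 = +4.0977 (running +4.0977)
  i=2: -0.2464·-0.1143 − -3.4647·2.0301 = +7.0616 (running +11.1593)
  i=3: -3.4647·-3.1316 − 0.9378·-0.1143 = +10.9570 (running +22.1163)
  i=4: 0.9378·-1.9693 − 1.4074·-3.1316 = +2.5605 (running +24.6767)
  i=5: 1.4074·2.2531 − 1.7450·-1.9693 = +6.6073 (running +31.2840)
Area = |Σ|/2 = |31.2840|/2 = 15.6420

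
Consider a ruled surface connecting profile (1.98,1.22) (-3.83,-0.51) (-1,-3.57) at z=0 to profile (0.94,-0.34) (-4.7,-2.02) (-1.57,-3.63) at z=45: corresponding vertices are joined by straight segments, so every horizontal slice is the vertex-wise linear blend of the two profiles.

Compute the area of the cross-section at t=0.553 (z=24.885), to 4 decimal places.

Area at t=0.553: 9.0038

Cross-section at t=0.553: each vertex is (1-t)·p0[i] + t·p1[i].
  v1: (1-0.553)·(1.98,1.22) + 0.553·(0.94,-0.34) = (1.4049,0.3573)
  v2: (1-0.553)·(-3.83,-0.51) + 0.553·(-4.7,-2.02) = (-4.3111,-1.3450)
  v3: (1-0.553)·(-1,-3.57) + 0.553·(-1.57,-3.63) = (-1.3152,-3.6032)
Shoelace sum Σ(x_i·y_{i+1} − x_{i+1}·y_i):
  i=1: 1.4049·-1.3450 − -4.3111·0.3573 = -0.3492 (running -0.3492)
  i=2: -4.3111·-3.6032 − -1.3152·-1.3450 = +13.7647 (running +13.4155)
  i=3: -1.3152·0.3573 − 1.4049·-3.6032 = +4.5921 (running +18.0076)
Area = |Σ|/2 = |18.0076|/2 = 9.0038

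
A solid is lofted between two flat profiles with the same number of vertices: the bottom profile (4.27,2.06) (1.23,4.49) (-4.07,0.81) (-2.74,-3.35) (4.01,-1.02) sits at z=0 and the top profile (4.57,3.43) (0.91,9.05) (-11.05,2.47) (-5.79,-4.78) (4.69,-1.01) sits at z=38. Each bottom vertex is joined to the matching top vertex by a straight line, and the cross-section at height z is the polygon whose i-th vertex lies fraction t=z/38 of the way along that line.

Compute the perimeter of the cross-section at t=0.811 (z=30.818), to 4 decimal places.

Cross-section at t=0.811: each vertex is (1-t)·p0[i] + t·p1[i].
  v1: (1-0.811)·(4.27,2.06) + 0.811·(4.57,3.43) = (4.5133,3.1711)
  v2: (1-0.811)·(1.23,4.49) + 0.811·(0.91,9.05) = (0.9705,8.1882)
  v3: (1-0.811)·(-4.07,0.81) + 0.811·(-11.05,2.47) = (-9.7308,2.1563)
  v4: (1-0.811)·(-2.74,-3.35) + 0.811·(-5.79,-4.78) = (-5.2135,-4.5097)
  v5: (1-0.811)·(4.01,-1.02) + 0.811·(4.69,-1.01) = (4.5615,-1.0119)
Perimeter = Σ |v_{i+1} − v_i|:
  edge 1→2: √(-3.5428² + 5.0171²) = 6.1419 (running 6.1419)
  edge 2→3: √(-10.7013² + -6.0319²) = 12.2842 (running 18.4261)
  edge 3→4: √(4.5172² + -6.6660²) = 8.0524 (running 26.4784)
  edge 4→5: √(9.7750² + 3.4978²) = 10.3820 (running 36.8604)
  edge 5→1: √(-0.0482² + 4.1830²) = 4.1832 (running 41.0437)
Perimeter = 41.0437

Perimeter at t=0.811: 41.0437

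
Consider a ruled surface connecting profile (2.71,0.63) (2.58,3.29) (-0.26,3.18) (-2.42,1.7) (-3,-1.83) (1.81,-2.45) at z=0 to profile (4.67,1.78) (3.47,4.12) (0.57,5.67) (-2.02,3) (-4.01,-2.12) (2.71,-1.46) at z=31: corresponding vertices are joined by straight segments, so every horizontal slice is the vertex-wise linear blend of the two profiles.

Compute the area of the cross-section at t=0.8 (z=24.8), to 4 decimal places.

Area at t=0.8: 38.2593

Cross-section at t=0.8: each vertex is (1-t)·p0[i] + t·p1[i].
  v1: (1-0.8)·(2.71,0.63) + 0.8·(4.67,1.78) = (4.2780,1.5500)
  v2: (1-0.8)·(2.58,3.29) + 0.8·(3.47,4.12) = (3.2920,3.9540)
  v3: (1-0.8)·(-0.26,3.18) + 0.8·(0.57,5.67) = (0.4040,5.1720)
  v4: (1-0.8)·(-2.42,1.7) + 0.8·(-2.02,3) = (-2.1000,2.7400)
  v5: (1-0.8)·(-3,-1.83) + 0.8·(-4.01,-2.12) = (-3.8080,-2.0620)
  v6: (1-0.8)·(1.81,-2.45) + 0.8·(2.71,-1.46) = (2.5300,-1.6580)
Shoelace sum Σ(x_i·y_{i+1} − x_{i+1}·y_i):
  i=1: 4.2780·3.9540 − 3.2920·1.5500 = +11.8126 (running +11.8126)
  i=2: 3.2920·5.1720 − 0.4040·3.9540 = +15.4288 (running +27.2414)
  i=3: 0.4040·2.7400 − -2.1000·5.1720 = +11.9682 (running +39.2096)
  i=4: -2.1000·-2.0620 − -3.8080·2.7400 = +14.7641 (running +53.9737)
  i=5: -3.8080·-1.6580 − 2.5300·-2.0620 = +11.5305 (running +65.5042)
  i=6: 2.5300·1.5500 − 4.2780·-1.6580 = +11.0144 (running +76.5186)
Area = |Σ|/2 = |76.5186|/2 = 38.2593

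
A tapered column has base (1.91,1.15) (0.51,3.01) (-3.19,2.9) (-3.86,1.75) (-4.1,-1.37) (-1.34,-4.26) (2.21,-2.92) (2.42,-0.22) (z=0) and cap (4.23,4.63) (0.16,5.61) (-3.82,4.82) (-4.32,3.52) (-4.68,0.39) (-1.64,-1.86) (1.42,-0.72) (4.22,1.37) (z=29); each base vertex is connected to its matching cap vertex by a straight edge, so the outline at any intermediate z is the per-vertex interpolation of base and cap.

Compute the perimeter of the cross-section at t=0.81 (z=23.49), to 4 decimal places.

Cross-section at t=0.81: each vertex is (1-t)·p0[i] + t·p1[i].
  v1: (1-0.81)·(1.91,1.15) + 0.81·(4.23,4.63) = (3.7892,3.9688)
  v2: (1-0.81)·(0.51,3.01) + 0.81·(0.16,5.61) = (0.2265,5.1160)
  v3: (1-0.81)·(-3.19,2.9) + 0.81·(-3.82,4.82) = (-3.7003,4.4552)
  v4: (1-0.81)·(-3.86,1.75) + 0.81·(-4.32,3.52) = (-4.2326,3.1837)
  v5: (1-0.81)·(-4.1,-1.37) + 0.81·(-4.68,0.39) = (-4.5698,0.0556)
  v6: (1-0.81)·(-1.34,-4.26) + 0.81·(-1.64,-1.86) = (-1.5830,-2.3160)
  v7: (1-0.81)·(2.21,-2.92) + 0.81·(1.42,-0.72) = (1.5701,-1.1380)
  v8: (1-0.81)·(2.42,-0.22) + 0.81·(4.22,1.37) = (3.8780,1.0679)
Perimeter = Σ |v_{i+1} − v_i|:
  edge 1→2: √(-3.5627² + 1.1472²) = 3.7428 (running 3.7428)
  edge 2→3: √(-3.9268² + -0.6608²) = 3.9820 (running 7.7249)
  edge 3→4: √(-0.5323² + -1.2715²) = 1.3784 (running 9.1033)
  edge 4→5: √(-0.3372² + -3.1281²) = 3.1462 (running 12.2495)
  edge 5→6: √(2.9868² + -2.3716²) = 3.8139 (running 16.0634)
  edge 6→7: √(3.1531² + 1.1780²) = 3.3660 (running 19.4293)
  edge 7→8: √(2.3079² + 2.2059²) = 3.1926 (running 22.6219)
  edge 8→1: √(-0.0888² + 2.9009²) = 2.9023 (running 25.5241)
Perimeter = 25.5241

Perimeter at t=0.81: 25.5241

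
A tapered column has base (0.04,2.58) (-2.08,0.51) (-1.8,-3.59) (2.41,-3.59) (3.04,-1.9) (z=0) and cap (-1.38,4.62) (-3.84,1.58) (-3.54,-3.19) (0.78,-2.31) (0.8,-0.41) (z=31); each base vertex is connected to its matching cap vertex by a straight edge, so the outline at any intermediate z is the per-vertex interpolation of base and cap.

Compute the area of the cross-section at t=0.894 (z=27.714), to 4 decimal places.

Area at t=0.894: 24.0846

Cross-section at t=0.894: each vertex is (1-t)·p0[i] + t·p1[i].
  v1: (1-0.894)·(0.04,2.58) + 0.894·(-1.38,4.62) = (-1.2295,4.4038)
  v2: (1-0.894)·(-2.08,0.51) + 0.894·(-3.84,1.58) = (-3.6534,1.4666)
  v3: (1-0.894)·(-1.8,-3.59) + 0.894·(-3.54,-3.19) = (-3.3556,-3.2324)
  v4: (1-0.894)·(2.41,-3.59) + 0.894·(0.78,-2.31) = (0.9528,-2.4457)
  v5: (1-0.894)·(3.04,-1.9) + 0.894·(0.8,-0.41) = (1.0374,-0.5679)
Shoelace sum Σ(x_i·y_{i+1} − x_{i+1}·y_i):
  i=1: -1.2295·1.4666 − -3.6534·4.4038 = +14.2857 (running +14.2857)
  i=2: -3.6534·-3.2324 − -3.3556·1.4666 = +16.7306 (running +31.0163)
  i=3: -3.3556·-2.4457 − 0.9528·-3.2324 = +11.2864 (running +42.3027)
  i=4: 0.9528·-0.5679 − 1.0374·-2.4457 = +1.9961 (running +44.2988)
  i=5: 1.0374·4.4038 − -1.2295·-0.5679 = +3.8704 (running +48.1692)
Area = |Σ|/2 = |48.1692|/2 = 24.0846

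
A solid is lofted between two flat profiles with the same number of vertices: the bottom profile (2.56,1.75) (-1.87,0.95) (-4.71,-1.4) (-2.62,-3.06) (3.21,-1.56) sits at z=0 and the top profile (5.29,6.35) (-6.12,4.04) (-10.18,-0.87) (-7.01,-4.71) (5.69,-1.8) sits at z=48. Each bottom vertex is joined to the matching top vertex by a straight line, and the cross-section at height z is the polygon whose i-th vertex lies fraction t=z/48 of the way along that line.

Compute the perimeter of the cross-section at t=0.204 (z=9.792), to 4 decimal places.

Perimeter at t=0.204: 25.0891

Cross-section at t=0.204: each vertex is (1-t)·p0[i] + t·p1[i].
  v1: (1-0.204)·(2.56,1.75) + 0.204·(5.29,6.35) = (3.1169,2.6884)
  v2: (1-0.204)·(-1.87,0.95) + 0.204·(-6.12,4.04) = (-2.7370,1.5804)
  v3: (1-0.204)·(-4.71,-1.4) + 0.204·(-10.18,-0.87) = (-5.8259,-1.2919)
  v4: (1-0.204)·(-2.62,-3.06) + 0.204·(-7.01,-4.71) = (-3.5156,-3.3966)
  v5: (1-0.204)·(3.21,-1.56) + 0.204·(5.69,-1.8) = (3.7159,-1.6090)
Perimeter = Σ |v_{i+1} − v_i|:
  edge 1→2: √(-5.8539² + -1.1080²) = 5.9579 (running 5.9579)
  edge 2→3: √(-3.0889² + -2.8722²) = 4.2179 (running 10.1758)
  edge 3→4: √(2.3103² + -2.1047²) = 3.1253 (running 13.3011)
  edge 4→5: √(7.2315² + 1.7876²) = 7.4492 (running 20.7502)
  edge 5→1: √(-0.5990² + 4.2974²) = 4.3389 (running 25.0891)
Perimeter = 25.0891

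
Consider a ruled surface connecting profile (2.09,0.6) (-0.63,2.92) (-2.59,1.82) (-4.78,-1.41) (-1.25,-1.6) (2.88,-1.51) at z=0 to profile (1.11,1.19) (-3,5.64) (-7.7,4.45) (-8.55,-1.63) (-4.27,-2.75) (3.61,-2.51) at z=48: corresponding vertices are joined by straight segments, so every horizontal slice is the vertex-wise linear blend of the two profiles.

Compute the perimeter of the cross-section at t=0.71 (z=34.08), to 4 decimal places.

Cross-section at t=0.71: each vertex is (1-t)·p0[i] + t·p1[i].
  v1: (1-0.71)·(2.09,0.6) + 0.71·(1.11,1.19) = (1.3942,1.0189)
  v2: (1-0.71)·(-0.63,2.92) + 0.71·(-3,5.64) = (-2.3127,4.8512)
  v3: (1-0.71)·(-2.59,1.82) + 0.71·(-7.7,4.45) = (-6.2181,3.6873)
  v4: (1-0.71)·(-4.78,-1.41) + 0.71·(-8.55,-1.63) = (-7.4567,-1.5662)
  v5: (1-0.71)·(-1.25,-1.6) + 0.71·(-4.27,-2.75) = (-3.3942,-2.4165)
  v6: (1-0.71)·(2.88,-1.51) + 0.71·(3.61,-2.51) = (3.3983,-2.2200)
Perimeter = Σ |v_{i+1} − v_i|:
  edge 1→2: √(-3.7069² + 3.8323²) = 5.3318 (running 5.3318)
  edge 2→3: √(-3.9054² + -1.1639²) = 4.0751 (running 9.4069)
  edge 3→4: √(-1.2386² + -5.2535²) = 5.3975 (running 14.8044)
  edge 4→5: √(4.0625² + -0.8503²) = 4.1505 (running 18.9550)
  edge 5→6: √(6.7925² + 0.1965²) = 6.7953 (running 25.7503)
  edge 6→1: √(-2.0041² + 3.2389²) = 3.8088 (running 29.5591)
Perimeter = 29.5591

Perimeter at t=0.71: 29.5591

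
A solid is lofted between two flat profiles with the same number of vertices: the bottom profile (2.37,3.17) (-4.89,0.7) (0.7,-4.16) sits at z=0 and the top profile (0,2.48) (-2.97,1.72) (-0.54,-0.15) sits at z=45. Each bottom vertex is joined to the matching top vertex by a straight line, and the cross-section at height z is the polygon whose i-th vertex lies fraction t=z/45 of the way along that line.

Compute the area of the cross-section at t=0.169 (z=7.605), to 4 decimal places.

Cross-section at t=0.169: each vertex is (1-t)·p0[i] + t·p1[i].
  v1: (1-0.169)·(2.37,3.17) + 0.169·(0,2.48) = (1.9695,3.0534)
  v2: (1-0.169)·(-4.89,0.7) + 0.169·(-2.97,1.72) = (-4.5655,0.8724)
  v3: (1-0.169)·(0.7,-4.16) + 0.169·(-0.54,-0.15) = (0.4904,-3.4823)
Shoelace sum Σ(x_i·y_{i+1} − x_{i+1}·y_i):
  i=1: 1.9695·0.8724 − -4.5655·3.0534 = +15.6584 (running +15.6584)
  i=2: -4.5655·-3.4823 − 0.4904·0.8724 = +15.4707 (running +31.1291)
  i=3: 0.4904·3.0534 − 1.9695·-3.4823 = +8.3558 (running +39.4850)
Area = |Σ|/2 = |39.4850|/2 = 19.7425

Area at t=0.169: 19.7425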